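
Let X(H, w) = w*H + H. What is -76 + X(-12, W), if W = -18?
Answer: 128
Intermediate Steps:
X(H, w) = H + H*w (X(H, w) = H*w + H = H + H*w)
-76 + X(-12, W) = -76 - 12*(1 - 18) = -76 - 12*(-17) = -76 + 204 = 128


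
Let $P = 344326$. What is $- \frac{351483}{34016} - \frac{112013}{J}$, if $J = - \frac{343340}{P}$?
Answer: $\frac{327960506432647}{2919763360} \approx 1.1232 \cdot 10^{5}$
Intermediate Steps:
$J = - \frac{171670}{172163}$ ($J = - \frac{343340}{344326} = \left(-343340\right) \frac{1}{344326} = - \frac{171670}{172163} \approx -0.99714$)
$- \frac{351483}{34016} - \frac{112013}{J} = - \frac{351483}{34016} - \frac{112013}{- \frac{171670}{172163}} = \left(-351483\right) \frac{1}{34016} - - \frac{19284494119}{171670} = - \frac{351483}{34016} + \frac{19284494119}{171670} = \frac{327960506432647}{2919763360}$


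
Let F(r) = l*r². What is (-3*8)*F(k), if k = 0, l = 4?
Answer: 0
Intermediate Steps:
F(r) = 4*r²
(-3*8)*F(k) = (-3*8)*(4*0²) = -96*0 = -24*0 = 0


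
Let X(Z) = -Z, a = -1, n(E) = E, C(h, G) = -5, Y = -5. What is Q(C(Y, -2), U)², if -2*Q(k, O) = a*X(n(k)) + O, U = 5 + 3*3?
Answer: 81/4 ≈ 20.250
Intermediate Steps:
U = 14 (U = 5 + 9 = 14)
Q(k, O) = -O/2 - k/2 (Q(k, O) = -(-(-1)*k + O)/2 = -(k + O)/2 = -(O + k)/2 = -O/2 - k/2)
Q(C(Y, -2), U)² = (-½*14 - ½*(-5))² = (-7 + 5/2)² = (-9/2)² = 81/4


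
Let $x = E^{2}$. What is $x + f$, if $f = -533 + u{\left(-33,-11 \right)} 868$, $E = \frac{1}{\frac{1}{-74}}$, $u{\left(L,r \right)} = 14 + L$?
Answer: $-11549$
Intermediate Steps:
$E = -74$ ($E = \frac{1}{- \frac{1}{74}} = -74$)
$f = -17025$ ($f = -533 + \left(14 - 33\right) 868 = -533 - 16492 = -17025$)
$x = 5476$ ($x = \left(-74\right)^{2} = 5476$)
$x + f = 5476 - 17025 = -11549$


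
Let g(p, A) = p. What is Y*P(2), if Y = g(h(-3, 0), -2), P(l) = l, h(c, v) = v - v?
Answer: 0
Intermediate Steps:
h(c, v) = 0
Y = 0
Y*P(2) = 0*2 = 0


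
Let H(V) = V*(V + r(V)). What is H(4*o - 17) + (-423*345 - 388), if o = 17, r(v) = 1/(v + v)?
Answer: -287443/2 ≈ -1.4372e+5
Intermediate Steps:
r(v) = 1/(2*v)
H(V) = V*(V + 1/(2*V))
H(4*o - 17) + (-423*345 - 388) = (1/2 + (4*17 - 17)**2) + (-423*345 - 388) = (1/2 + (68 - 17)**2) + (-145935 - 388) = (1/2 + 51**2) - 146323 = (1/2 + 2601) - 146323 = 5203/2 - 146323 = -287443/2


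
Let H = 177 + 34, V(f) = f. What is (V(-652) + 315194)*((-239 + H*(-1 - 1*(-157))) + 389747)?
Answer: 132870089808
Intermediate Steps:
H = 211
(V(-652) + 315194)*((-239 + H*(-1 - 1*(-157))) + 389747) = (-652 + 315194)*((-239 + 211*(-1 - 1*(-157))) + 389747) = 314542*((-239 + 211*(-1 + 157)) + 389747) = 314542*((-239 + 211*156) + 389747) = 314542*((-239 + 32916) + 389747) = 314542*(32677 + 389747) = 314542*422424 = 132870089808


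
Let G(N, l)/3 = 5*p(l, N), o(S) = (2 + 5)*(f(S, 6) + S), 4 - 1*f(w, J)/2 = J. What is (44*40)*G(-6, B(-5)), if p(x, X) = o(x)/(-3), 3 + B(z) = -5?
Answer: 739200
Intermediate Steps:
f(w, J) = 8 - 2*J
B(z) = -8 (B(z) = -3 - 5 = -8)
o(S) = -28 + 7*S (o(S) = (2 + 5)*((8 - 2*6) + S) = 7*((8 - 12) + S) = 7*(-4 + S) = -28 + 7*S)
p(x, X) = 28/3 - 7*x/3 (p(x, X) = (-28 + 7*x)/(-3) = (-28 + 7*x)*(-1/3) = 28/3 - 7*x/3)
G(N, l) = 140 - 35*l (G(N, l) = 3*(5*(28/3 - 7*l/3)) = 3*(140/3 - 35*l/3) = 140 - 35*l)
(44*40)*G(-6, B(-5)) = (44*40)*(140 - 35*(-8)) = 1760*(140 + 280) = 1760*420 = 739200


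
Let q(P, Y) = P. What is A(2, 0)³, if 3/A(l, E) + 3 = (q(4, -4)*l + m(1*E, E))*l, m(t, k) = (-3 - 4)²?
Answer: 1/50653 ≈ 1.9742e-5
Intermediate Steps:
m(t, k) = 49 (m(t, k) = (-7)² = 49)
A(l, E) = 3/(-3 + l*(49 + 4*l)) (A(l, E) = 3/(-3 + (4*l + 49)*l) = 3/(-3 + (49 + 4*l)*l) = 3/(-3 + l*(49 + 4*l)))
A(2, 0)³ = (3/(-3 + 4*2² + 49*2))³ = (3/(-3 + 4*4 + 98))³ = (3/(-3 + 16 + 98))³ = (3/111)³ = (3*(1/111))³ = (1/37)³ = 1/50653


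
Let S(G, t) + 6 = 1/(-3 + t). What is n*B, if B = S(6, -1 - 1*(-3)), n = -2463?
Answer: 17241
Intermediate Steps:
S(G, t) = -6 + 1/(-3 + t)
B = -7 (B = (19 - 6*(-1 - 1*(-3)))/(-3 + (-1 - 1*(-3))) = (19 - 6*(-1 + 3))/(-3 + (-1 + 3)) = (19 - 6*2)/(-3 + 2) = (19 - 12)/(-1) = -1*7 = -7)
n*B = -2463*(-7) = 17241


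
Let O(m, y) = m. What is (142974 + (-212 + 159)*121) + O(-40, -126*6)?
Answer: 136521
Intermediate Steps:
(142974 + (-212 + 159)*121) + O(-40, -126*6) = (142974 + (-212 + 159)*121) - 40 = (142974 - 53*121) - 40 = (142974 - 6413) - 40 = 136561 - 40 = 136521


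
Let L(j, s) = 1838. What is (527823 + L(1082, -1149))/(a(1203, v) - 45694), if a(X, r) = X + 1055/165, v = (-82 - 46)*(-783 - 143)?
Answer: -17478813/1467992 ≈ -11.907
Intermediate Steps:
v = 118528 (v = -128*(-926) = 118528)
a(X, r) = 211/33 + X (a(X, r) = X + 1055*(1/165) = X + 211/33 = 211/33 + X)
(527823 + L(1082, -1149))/(a(1203, v) - 45694) = (527823 + 1838)/((211/33 + 1203) - 45694) = 529661/(39910/33 - 45694) = 529661/(-1467992/33) = 529661*(-33/1467992) = -17478813/1467992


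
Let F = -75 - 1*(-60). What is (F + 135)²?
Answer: 14400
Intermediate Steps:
F = -15 (F = -75 + 60 = -15)
(F + 135)² = (-15 + 135)² = 120² = 14400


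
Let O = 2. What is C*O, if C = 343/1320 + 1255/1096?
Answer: 127033/45210 ≈ 2.8098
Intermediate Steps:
C = 127033/90420 (C = 343*(1/1320) + 1255*(1/1096) = 343/1320 + 1255/1096 = 127033/90420 ≈ 1.4049)
C*O = (127033/90420)*2 = 127033/45210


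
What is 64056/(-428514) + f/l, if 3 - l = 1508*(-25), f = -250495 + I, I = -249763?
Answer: -36130443330/2692710557 ≈ -13.418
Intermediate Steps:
f = -500258 (f = -250495 - 249763 = -500258)
l = 37703 (l = 3 - 1508*(-25) = 3 - 1*(-37700) = 3 + 37700 = 37703)
64056/(-428514) + f/l = 64056/(-428514) - 500258/37703 = 64056*(-1/428514) - 500258*1/37703 = -10676/71419 - 500258/37703 = -36130443330/2692710557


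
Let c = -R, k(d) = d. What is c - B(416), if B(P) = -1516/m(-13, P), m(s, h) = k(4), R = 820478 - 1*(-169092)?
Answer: -989191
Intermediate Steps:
R = 989570 (R = 820478 + 169092 = 989570)
m(s, h) = 4
B(P) = -379 (B(P) = -1516/4 = -1516*¼ = -379)
c = -989570 (c = -1*989570 = -989570)
c - B(416) = -989570 - 1*(-379) = -989570 + 379 = -989191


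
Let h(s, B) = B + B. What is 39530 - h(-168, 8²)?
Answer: 39402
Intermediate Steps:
h(s, B) = 2*B
39530 - h(-168, 8²) = 39530 - 2*8² = 39530 - 2*64 = 39530 - 1*128 = 39530 - 128 = 39402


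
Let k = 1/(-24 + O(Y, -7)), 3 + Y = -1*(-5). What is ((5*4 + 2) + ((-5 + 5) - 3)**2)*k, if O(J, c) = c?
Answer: -1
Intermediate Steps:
Y = 2 (Y = -3 - 1*(-5) = -3 + 5 = 2)
k = -1/31 (k = 1/(-24 - 7) = 1/(-31) = -1/31 ≈ -0.032258)
((5*4 + 2) + ((-5 + 5) - 3)**2)*k = ((5*4 + 2) + ((-5 + 5) - 3)**2)*(-1/31) = ((20 + 2) + (0 - 3)**2)*(-1/31) = (22 + (-3)**2)*(-1/31) = (22 + 9)*(-1/31) = 31*(-1/31) = -1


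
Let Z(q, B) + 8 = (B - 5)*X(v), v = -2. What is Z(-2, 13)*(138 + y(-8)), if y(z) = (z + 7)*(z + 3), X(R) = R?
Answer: -3432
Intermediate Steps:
y(z) = (3 + z)*(7 + z) (y(z) = (7 + z)*(3 + z) = (3 + z)*(7 + z))
Z(q, B) = 2 - 2*B (Z(q, B) = -8 + (B - 5)*(-2) = -8 + (-5 + B)*(-2) = -8 + (10 - 2*B) = 2 - 2*B)
Z(-2, 13)*(138 + y(-8)) = (2 - 2*13)*(138 + (21 + (-8)² + 10*(-8))) = (2 - 26)*(138 + (21 + 64 - 80)) = -24*(138 + 5) = -24*143 = -3432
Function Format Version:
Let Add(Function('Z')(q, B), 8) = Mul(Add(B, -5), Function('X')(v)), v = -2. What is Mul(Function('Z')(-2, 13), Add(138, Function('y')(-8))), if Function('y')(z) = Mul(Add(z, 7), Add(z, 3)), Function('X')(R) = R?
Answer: -3432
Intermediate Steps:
Function('y')(z) = Mul(Add(3, z), Add(7, z)) (Function('y')(z) = Mul(Add(7, z), Add(3, z)) = Mul(Add(3, z), Add(7, z)))
Function('Z')(q, B) = Add(2, Mul(-2, B)) (Function('Z')(q, B) = Add(-8, Mul(Add(B, -5), -2)) = Add(-8, Mul(Add(-5, B), -2)) = Add(-8, Add(10, Mul(-2, B))) = Add(2, Mul(-2, B)))
Mul(Function('Z')(-2, 13), Add(138, Function('y')(-8))) = Mul(Add(2, Mul(-2, 13)), Add(138, Add(21, Pow(-8, 2), Mul(10, -8)))) = Mul(Add(2, -26), Add(138, Add(21, 64, -80))) = Mul(-24, Add(138, 5)) = Mul(-24, 143) = -3432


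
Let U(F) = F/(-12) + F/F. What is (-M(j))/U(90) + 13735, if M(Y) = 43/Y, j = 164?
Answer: 14641553/1066 ≈ 13735.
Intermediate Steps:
U(F) = 1 - F/12 (U(F) = F*(-1/12) + 1 = -F/12 + 1 = 1 - F/12)
(-M(j))/U(90) + 13735 = (-43/164)/(1 - 1/12*90) + 13735 = (-43/164)/(1 - 15/2) + 13735 = (-1*43/164)/(-13/2) + 13735 = -43/164*(-2/13) + 13735 = 43/1066 + 13735 = 14641553/1066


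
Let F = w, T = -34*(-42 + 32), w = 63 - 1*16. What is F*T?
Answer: 15980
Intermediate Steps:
w = 47 (w = 63 - 16 = 47)
T = 340 (T = -34*(-10) = 340)
F = 47
F*T = 47*340 = 15980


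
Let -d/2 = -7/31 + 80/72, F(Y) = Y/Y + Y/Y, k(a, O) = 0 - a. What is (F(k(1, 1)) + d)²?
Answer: 4096/77841 ≈ 0.052620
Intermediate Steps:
k(a, O) = -a
F(Y) = 2 (F(Y) = 1 + 1 = 2)
d = -494/279 (d = -2*(-7/31 + 80/72) = -2*(-7*1/31 + 80*(1/72)) = -2*(-7/31 + 10/9) = -2*247/279 = -494/279 ≈ -1.7706)
(F(k(1, 1)) + d)² = (2 - 494/279)² = (64/279)² = 4096/77841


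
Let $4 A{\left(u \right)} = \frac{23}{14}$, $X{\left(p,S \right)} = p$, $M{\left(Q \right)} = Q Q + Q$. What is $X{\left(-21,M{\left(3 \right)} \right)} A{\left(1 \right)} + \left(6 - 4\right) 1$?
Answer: $- \frac{53}{8} \approx -6.625$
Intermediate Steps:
$M{\left(Q \right)} = Q + Q^{2}$ ($M{\left(Q \right)} = Q^{2} + Q = Q + Q^{2}$)
$A{\left(u \right)} = \frac{23}{56}$ ($A{\left(u \right)} = \frac{23 \cdot \frac{1}{14}}{4} = \frac{1}{4} \cdot \frac{23}{14} = \frac{23}{56}$)
$X{\left(-21,M{\left(3 \right)} \right)} A{\left(1 \right)} + \left(6 - 4\right) 1 = \left(-21\right) \frac{23}{56} + \left(6 - 4\right) 1 = - \frac{69}{8} + 2 \cdot 1 = - \frac{69}{8} + 2 = - \frac{53}{8}$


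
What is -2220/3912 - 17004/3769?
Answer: -6240569/1228694 ≈ -5.0790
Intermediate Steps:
-2220/3912 - 17004/3769 = -2220*1/3912 - 17004*1/3769 = -185/326 - 17004/3769 = -6240569/1228694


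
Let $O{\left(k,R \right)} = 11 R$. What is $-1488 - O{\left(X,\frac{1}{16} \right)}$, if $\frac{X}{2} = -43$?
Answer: $- \frac{23819}{16} \approx -1488.7$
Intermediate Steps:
$X = -86$ ($X = 2 \left(-43\right) = -86$)
$-1488 - O{\left(X,\frac{1}{16} \right)} = -1488 - \frac{11}{16} = - \frac{23819}{16}$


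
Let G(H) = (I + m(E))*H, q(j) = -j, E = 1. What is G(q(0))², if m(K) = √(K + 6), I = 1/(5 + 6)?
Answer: 0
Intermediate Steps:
I = 1/11 ≈ 0.090909
m(K) = √(6 + K)
G(H) = H*(1/11 + √7) (G(H) = (1/11 + √(6 + 1))*H = (1/11 + √7)*H = H*(1/11 + √7))
G(q(0))² = ((-1*0)*(1/11 + √7))² = (0*(1/11 + √7))² = 0² = 0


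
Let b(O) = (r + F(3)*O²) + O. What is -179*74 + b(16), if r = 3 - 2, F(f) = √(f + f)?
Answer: -13229 + 256*√6 ≈ -12602.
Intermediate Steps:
F(f) = √2*√f (F(f) = √(2*f) = √2*√f)
r = 1
b(O) = 1 + O + √6*O² (b(O) = (1 + (√2*√3)*O²) + O = (1 + √6*O²) + O = 1 + O + √6*O²)
-179*74 + b(16) = -179*74 + (1 + 16 + √6*16²) = -13246 + (1 + 16 + √6*256) = -13246 + (1 + 16 + 256*√6) = -13246 + (17 + 256*√6) = -13229 + 256*√6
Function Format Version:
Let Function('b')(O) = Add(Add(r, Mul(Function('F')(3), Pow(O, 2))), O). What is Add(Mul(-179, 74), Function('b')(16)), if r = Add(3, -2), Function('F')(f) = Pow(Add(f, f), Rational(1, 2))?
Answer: Add(-13229, Mul(256, Pow(6, Rational(1, 2)))) ≈ -12602.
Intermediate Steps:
Function('F')(f) = Mul(Pow(2, Rational(1, 2)), Pow(f, Rational(1, 2))) (Function('F')(f) = Pow(Mul(2, f), Rational(1, 2)) = Mul(Pow(2, Rational(1, 2)), Pow(f, Rational(1, 2))))
r = 1
Function('b')(O) = Add(1, O, Mul(Pow(6, Rational(1, 2)), Pow(O, 2))) (Function('b')(O) = Add(Add(1, Mul(Mul(Pow(2, Rational(1, 2)), Pow(3, Rational(1, 2))), Pow(O, 2))), O) = Add(Add(1, Mul(Pow(6, Rational(1, 2)), Pow(O, 2))), O) = Add(1, O, Mul(Pow(6, Rational(1, 2)), Pow(O, 2))))
Add(Mul(-179, 74), Function('b')(16)) = Add(Mul(-179, 74), Add(1, 16, Mul(Pow(6, Rational(1, 2)), Pow(16, 2)))) = Add(-13246, Add(1, 16, Mul(Pow(6, Rational(1, 2)), 256))) = Add(-13246, Add(1, 16, Mul(256, Pow(6, Rational(1, 2))))) = Add(-13246, Add(17, Mul(256, Pow(6, Rational(1, 2))))) = Add(-13229, Mul(256, Pow(6, Rational(1, 2))))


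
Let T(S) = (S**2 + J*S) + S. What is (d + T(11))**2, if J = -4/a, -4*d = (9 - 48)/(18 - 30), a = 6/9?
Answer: 1087849/256 ≈ 4249.4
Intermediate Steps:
a = 2/3 (a = 6*(1/9) = 2/3 ≈ 0.66667)
d = -13/16 (d = -(9 - 48)/(4*(18 - 30)) = -(-39)/(4*(-12)) = -(-39)*(-1)/(4*12) = -1/4*13/4 = -13/16 ≈ -0.81250)
J = -6 (J = -4/2/3 = -4*3/2 = -6)
T(S) = S**2 - 5*S (T(S) = (S**2 - 6*S) + S = S**2 - 5*S)
(d + T(11))**2 = (-13/16 + 11*(-5 + 11))**2 = (-13/16 + 11*6)**2 = (-13/16 + 66)**2 = (1043/16)**2 = 1087849/256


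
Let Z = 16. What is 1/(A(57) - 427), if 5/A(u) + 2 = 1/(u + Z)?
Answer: -29/12456 ≈ -0.0023282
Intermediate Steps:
A(u) = 5/(-2 + 1/(16 + u)) (A(u) = 5/(-2 + 1/(u + 16)) = 5/(-2 + 1/(16 + u)))
1/(A(57) - 427) = 1/(5*(-16 - 1*57)/(31 + 2*57) - 427) = 1/(5*(-16 - 57)/(31 + 114) - 427) = 1/(5*(-73)/145 - 427) = 1/(5*(1/145)*(-73) - 427) = 1/(-73/29 - 427) = 1/(-12456/29) = -29/12456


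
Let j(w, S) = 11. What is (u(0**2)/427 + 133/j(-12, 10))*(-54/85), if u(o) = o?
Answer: -7182/935 ≈ -7.6813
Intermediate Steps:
(u(0**2)/427 + 133/j(-12, 10))*(-54/85) = (0**2/427 + 133/11)*(-54/85) = (0*(1/427) + 133*(1/11))*(-54*1/85) = (0 + 133/11)*(-54/85) = (133/11)*(-54/85) = -7182/935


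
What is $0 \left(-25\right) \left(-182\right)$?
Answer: $0$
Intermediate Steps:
$0 \left(-25\right) \left(-182\right) = 0 \left(-182\right) = 0$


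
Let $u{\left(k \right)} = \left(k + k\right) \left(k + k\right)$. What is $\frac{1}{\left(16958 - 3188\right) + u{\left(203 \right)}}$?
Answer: $\frac{1}{178606} \approx 5.5989 \cdot 10^{-6}$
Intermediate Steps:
$u{\left(k \right)} = 4 k^{2}$ ($u{\left(k \right)} = 2 k 2 k = 4 k^{2}$)
$\frac{1}{\left(16958 - 3188\right) + u{\left(203 \right)}} = \frac{1}{\left(16958 - 3188\right) + 4 \cdot 203^{2}} = \frac{1}{13770 + 4 \cdot 41209} = \frac{1}{13770 + 164836} = \frac{1}{178606}$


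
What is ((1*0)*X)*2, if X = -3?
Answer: 0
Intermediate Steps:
((1*0)*X)*2 = ((1*0)*(-3))*2 = (0*(-3))*2 = 0*2 = 0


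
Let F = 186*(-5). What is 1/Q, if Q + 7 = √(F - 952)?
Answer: -7/1931 - I*√1882/1931 ≈ -0.0036251 - 0.022466*I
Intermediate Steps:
F = -930
Q = -7 + I*√1882 (Q = -7 + √(-930 - 952) = -7 + √(-1882) = -7 + I*√1882 ≈ -7.0 + 43.382*I)
1/Q = 1/(-7 + I*√1882)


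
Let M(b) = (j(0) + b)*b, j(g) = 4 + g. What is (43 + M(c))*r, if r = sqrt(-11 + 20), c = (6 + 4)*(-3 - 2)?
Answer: 7029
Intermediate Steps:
c = -50 (c = 10*(-5) = -50)
r = 3 (r = sqrt(9) = 3)
M(b) = b*(4 + b) (M(b) = ((4 + 0) + b)*b = (4 + b)*b = b*(4 + b))
(43 + M(c))*r = (43 - 50*(4 - 50))*3 = (43 - 50*(-46))*3 = (43 + 2300)*3 = 2343*3 = 7029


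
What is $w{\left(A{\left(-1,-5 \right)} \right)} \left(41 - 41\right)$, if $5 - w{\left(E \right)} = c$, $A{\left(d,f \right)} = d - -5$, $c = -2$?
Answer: $0$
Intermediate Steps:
$A{\left(d,f \right)} = 5 + d$ ($A{\left(d,f \right)} = d + 5 = 5 + d$)
$w{\left(E \right)} = 7$ ($w{\left(E \right)} = 5 - -2 = 5 + 2 = 7$)
$w{\left(A{\left(-1,-5 \right)} \right)} \left(41 - 41\right) = 7 \left(41 - 41\right) = 7 \cdot 0 = 0$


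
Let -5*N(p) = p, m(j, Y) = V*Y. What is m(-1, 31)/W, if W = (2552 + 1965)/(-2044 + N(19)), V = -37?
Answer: 11744133/22585 ≈ 520.00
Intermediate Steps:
m(j, Y) = -37*Y
N(p) = -p/5
W = -22585/10239 (W = (2552 + 1965)/(-2044 - ⅕*19) = 4517/(-2044 - 19/5) = 4517/(-10239/5) = 4517*(-5/10239) = -22585/10239 ≈ -2.2058)
m(-1, 31)/W = (-37*31)/(-22585/10239) = -1147*(-10239/22585) = 11744133/22585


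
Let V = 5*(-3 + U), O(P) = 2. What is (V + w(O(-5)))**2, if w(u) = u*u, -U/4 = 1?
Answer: 961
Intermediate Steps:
U = -4 (U = -4*1 = -4)
w(u) = u**2
V = -35 (V = 5*(-3 - 4) = 5*(-7) = -35)
(V + w(O(-5)))**2 = (-35 + 2**2)**2 = (-35 + 4)**2 = (-31)**2 = 961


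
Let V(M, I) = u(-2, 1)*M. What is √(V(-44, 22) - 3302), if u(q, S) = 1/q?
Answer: 4*I*√205 ≈ 57.271*I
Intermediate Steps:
V(M, I) = -M/2 (V(M, I) = M/(-2) = -M/2)
√(V(-44, 22) - 3302) = √(-½*(-44) - 3302) = √(22 - 3302) = √(-3280) = 4*I*√205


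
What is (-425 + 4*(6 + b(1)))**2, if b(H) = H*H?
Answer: 157609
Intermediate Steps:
b(H) = H**2
(-425 + 4*(6 + b(1)))**2 = (-425 + 4*(6 + 1**2))**2 = (-425 + 4*(6 + 1))**2 = (-425 + 4*7)**2 = (-425 + 28)**2 = (-397)**2 = 157609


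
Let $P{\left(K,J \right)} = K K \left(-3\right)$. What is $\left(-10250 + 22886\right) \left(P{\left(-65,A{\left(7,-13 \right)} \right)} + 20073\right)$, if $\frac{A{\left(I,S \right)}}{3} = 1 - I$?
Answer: $93481128$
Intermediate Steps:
$A{\left(I,S \right)} = 3 - 3 I$ ($A{\left(I,S \right)} = 3 \left(1 - I\right) = 3 - 3 I$)
$P{\left(K,J \right)} = - 3 K^{2}$ ($P{\left(K,J \right)} = K^{2} \left(-3\right) = - 3 K^{2}$)
$\left(-10250 + 22886\right) \left(P{\left(-65,A{\left(7,-13 \right)} \right)} + 20073\right) = \left(-10250 + 22886\right) \left(- 3 \left(-65\right)^{2} + 20073\right) = 12636 \left(\left(-3\right) 4225 + 20073\right) = 12636 \left(-12675 + 20073\right) = 12636 \cdot 7398 = 93481128$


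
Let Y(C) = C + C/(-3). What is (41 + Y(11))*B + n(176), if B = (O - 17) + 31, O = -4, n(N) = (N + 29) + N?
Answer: 2593/3 ≈ 864.33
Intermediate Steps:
n(N) = 29 + 2*N (n(N) = (29 + N) + N = 29 + 2*N)
Y(C) = 2*C/3 (Y(C) = C + C*(-⅓) = C - C/3 = 2*C/3)
B = 10 (B = (-4 - 17) + 31 = -21 + 31 = 10)
(41 + Y(11))*B + n(176) = (41 + (⅔)*11)*10 + (29 + 2*176) = (41 + 22/3)*10 + (29 + 352) = (145/3)*10 + 381 = 1450/3 + 381 = 2593/3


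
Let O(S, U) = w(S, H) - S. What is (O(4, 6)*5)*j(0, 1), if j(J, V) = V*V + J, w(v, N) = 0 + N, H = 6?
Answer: 10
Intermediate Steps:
w(v, N) = N
O(S, U) = 6 - S
j(J, V) = J + V**2 (j(J, V) = V**2 + J = J + V**2)
(O(4, 6)*5)*j(0, 1) = ((6 - 1*4)*5)*(0 + 1**2) = ((6 - 4)*5)*(0 + 1) = (2*5)*1 = 10*1 = 10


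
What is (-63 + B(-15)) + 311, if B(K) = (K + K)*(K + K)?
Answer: 1148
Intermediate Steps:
B(K) = 4*K**2 (B(K) = (2*K)*(2*K) = 4*K**2)
(-63 + B(-15)) + 311 = (-63 + 4*(-15)**2) + 311 = (-63 + 4*225) + 311 = (-63 + 900) + 311 = 837 + 311 = 1148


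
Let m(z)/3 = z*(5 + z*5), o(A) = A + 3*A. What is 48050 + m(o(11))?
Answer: 77750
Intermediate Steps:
o(A) = 4*A
m(z) = 3*z*(5 + 5*z) (m(z) = 3*(z*(5 + z*5)) = 3*(z*(5 + 5*z)) = 3*z*(5 + 5*z))
48050 + m(o(11)) = 48050 + 15*(4*11)*(1 + 4*11) = 48050 + 15*44*(1 + 44) = 48050 + 15*44*45 = 48050 + 29700 = 77750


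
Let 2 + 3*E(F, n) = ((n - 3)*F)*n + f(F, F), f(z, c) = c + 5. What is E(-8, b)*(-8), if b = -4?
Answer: 1832/3 ≈ 610.67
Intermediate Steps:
f(z, c) = 5 + c
E(F, n) = 1 + F/3 + F*n*(-3 + n)/3 (E(F, n) = -⅔ + (((n - 3)*F)*n + (5 + F))/3 = -⅔ + (((-3 + n)*F)*n + (5 + F))/3 = -⅔ + ((F*(-3 + n))*n + (5 + F))/3 = -⅔ + (F*n*(-3 + n) + (5 + F))/3 = -⅔ + (5 + F + F*n*(-3 + n))/3 = -⅔ + (5/3 + F/3 + F*n*(-3 + n)/3) = 1 + F/3 + F*n*(-3 + n)/3)
E(-8, b)*(-8) = (1 + (⅓)*(-8) - 1*(-8)*(-4) + (⅓)*(-8)*(-4)²)*(-8) = (1 - 8/3 - 32 + (⅓)*(-8)*16)*(-8) = (1 - 8/3 - 32 - 128/3)*(-8) = -229/3*(-8) = 1832/3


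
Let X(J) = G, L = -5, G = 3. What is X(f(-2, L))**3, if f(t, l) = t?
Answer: 27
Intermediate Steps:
X(J) = 3
X(f(-2, L))**3 = 3**3 = 27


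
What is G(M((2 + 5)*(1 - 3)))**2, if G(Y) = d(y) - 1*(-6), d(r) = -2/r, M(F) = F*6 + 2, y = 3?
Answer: 256/9 ≈ 28.444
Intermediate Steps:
M(F) = 2 + 6*F (M(F) = 6*F + 2 = 2 + 6*F)
G(Y) = 16/3 (G(Y) = -2/3 - 1*(-6) = -2*1/3 + 6 = -2/3 + 6 = 16/3)
G(M((2 + 5)*(1 - 3)))**2 = (16/3)**2 = 256/9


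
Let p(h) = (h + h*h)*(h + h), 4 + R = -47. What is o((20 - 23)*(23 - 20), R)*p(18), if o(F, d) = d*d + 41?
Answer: 32528304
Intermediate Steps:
R = -51 (R = -4 - 47 = -51)
o(F, d) = 41 + d² (o(F, d) = d² + 41 = 41 + d²)
p(h) = 2*h*(h + h²) (p(h) = (h + h²)*(2*h) = 2*h*(h + h²))
o((20 - 23)*(23 - 20), R)*p(18) = (41 + (-51)²)*(2*18²*(1 + 18)) = (41 + 2601)*(2*324*19) = 2642*12312 = 32528304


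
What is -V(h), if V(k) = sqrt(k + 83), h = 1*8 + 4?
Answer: -sqrt(95) ≈ -9.7468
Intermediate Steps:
h = 12 (h = 8 + 4 = 12)
V(k) = sqrt(83 + k)
-V(h) = -sqrt(83 + 12) = -sqrt(95)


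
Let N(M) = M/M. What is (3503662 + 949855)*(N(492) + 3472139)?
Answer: 15463234516380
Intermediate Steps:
N(M) = 1
(3503662 + 949855)*(N(492) + 3472139) = (3503662 + 949855)*(1 + 3472139) = 4453517*3472140 = 15463234516380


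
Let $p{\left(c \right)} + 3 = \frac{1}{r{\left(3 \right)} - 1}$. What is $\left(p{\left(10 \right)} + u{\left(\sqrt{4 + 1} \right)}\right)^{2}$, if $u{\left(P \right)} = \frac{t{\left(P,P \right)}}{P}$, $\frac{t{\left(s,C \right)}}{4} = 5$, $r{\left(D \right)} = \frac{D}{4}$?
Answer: $129 - 56 \sqrt{5} \approx 3.7802$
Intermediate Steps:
$r{\left(D \right)} = \frac{D}{4}$ ($r{\left(D \right)} = D \frac{1}{4} = \frac{D}{4}$)
$t{\left(s,C \right)} = 20$ ($t{\left(s,C \right)} = 4 \cdot 5 = 20$)
$p{\left(c \right)} = -7$ ($p{\left(c \right)} = -3 + \frac{1}{\frac{1}{4} \cdot 3 - 1} = -3 + \frac{1}{\frac{3}{4} - 1} = -3 + \frac{1}{- \frac{1}{4}} = -3 - 4 = -7$)
$u{\left(P \right)} = \frac{20}{P}$
$\left(p{\left(10 \right)} + u{\left(\sqrt{4 + 1} \right)}\right)^{2} = \left(-7 + \frac{20}{\sqrt{4 + 1}}\right)^{2} = \left(-7 + \frac{20}{\sqrt{5}}\right)^{2} = \left(-7 + 20 \frac{\sqrt{5}}{5}\right)^{2} = \left(-7 + 4 \sqrt{5}\right)^{2}$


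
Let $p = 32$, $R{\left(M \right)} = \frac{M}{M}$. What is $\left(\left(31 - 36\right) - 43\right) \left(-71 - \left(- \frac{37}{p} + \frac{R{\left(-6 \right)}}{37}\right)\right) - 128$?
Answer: $\frac{238709}{74} \approx 3225.8$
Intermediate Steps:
$R{\left(M \right)} = 1$
$\left(\left(31 - 36\right) - 43\right) \left(-71 - \left(- \frac{37}{p} + \frac{R{\left(-6 \right)}}{37}\right)\right) - 128 = \left(\left(31 - 36\right) - 43\right) \left(-71 - \left(- \frac{37}{32} + 1 \cdot \frac{1}{37}\right)\right) - 128 = \left(-5 - 43\right) \left(-71 - \left(\left(-37\right) \frac{1}{32} + 1 \cdot \frac{1}{37}\right)\right) - 128 = - 48 \left(-71 - \left(- \frac{37}{32} + \frac{1}{37}\right)\right) - 128 = - 48 \left(-71 - - \frac{1337}{1184}\right) - 128 = - 48 \left(-71 + \frac{1337}{1184}\right) - 128 = \left(-48\right) \left(- \frac{82727}{1184}\right) - 128 = \frac{248181}{74} - 128 = \frac{238709}{74}$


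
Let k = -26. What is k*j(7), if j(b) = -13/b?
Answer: 338/7 ≈ 48.286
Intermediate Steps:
k*j(7) = -(-338)/7 = -26*(-13/7) = 338/7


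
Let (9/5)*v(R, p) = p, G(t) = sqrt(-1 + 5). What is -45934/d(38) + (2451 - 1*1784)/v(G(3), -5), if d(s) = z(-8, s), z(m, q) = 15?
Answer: -247679/75 ≈ -3302.4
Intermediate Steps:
G(t) = 2 (G(t) = sqrt(4) = 2)
d(s) = 15
v(R, p) = 5*p/9
-45934/d(38) + (2451 - 1*1784)/v(G(3), -5) = -45934/15 + (2451 - 1*1784)/(((5/9)*(-5))) = -45934*1/15 + (2451 - 1784)/(-25/9) = -45934/15 + 667*(-9/25) = -45934/15 - 6003/25 = -247679/75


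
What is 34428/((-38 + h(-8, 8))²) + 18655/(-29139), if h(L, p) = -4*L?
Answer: 27847942/29139 ≈ 955.69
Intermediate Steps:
34428/((-38 + h(-8, 8))²) + 18655/(-29139) = 34428/((-38 - 4*(-8))²) + 18655/(-29139) = 34428/((-38 + 32)²) + 18655*(-1/29139) = 34428/((-6)²) - 18655/29139 = 34428/36 - 18655/29139 = 34428*(1/36) - 18655/29139 = 2869/3 - 18655/29139 = 27847942/29139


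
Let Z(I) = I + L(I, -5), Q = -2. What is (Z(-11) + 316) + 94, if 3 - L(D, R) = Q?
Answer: 404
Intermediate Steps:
L(D, R) = 5 (L(D, R) = 3 - 1*(-2) = 3 + 2 = 5)
Z(I) = 5 + I (Z(I) = I + 5 = 5 + I)
(Z(-11) + 316) + 94 = ((5 - 11) + 316) + 94 = (-6 + 316) + 94 = 310 + 94 = 404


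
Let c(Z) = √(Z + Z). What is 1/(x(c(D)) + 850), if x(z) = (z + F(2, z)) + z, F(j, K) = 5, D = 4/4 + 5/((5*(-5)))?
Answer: 4275/3655093 - 4*√10/3655093 ≈ 0.0011661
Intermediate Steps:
D = ⅘ (D = 4*(¼) + 5/(-25) = 1 + 5*(-1/25) = 1 - ⅕ = ⅘ ≈ 0.80000)
c(Z) = √2*√Z (c(Z) = √(2*Z) = √2*√Z)
x(z) = 5 + 2*z (x(z) = (z + 5) + z = (5 + z) + z = 5 + 2*z)
1/(x(c(D)) + 850) = 1/((5 + 2*(√2*√(⅘))) + 850) = 1/((5 + 2*(√2*(2*√5/5))) + 850) = 1/((5 + 2*(2*√10/5)) + 850) = 1/((5 + 4*√10/5) + 850) = 1/(855 + 4*√10/5)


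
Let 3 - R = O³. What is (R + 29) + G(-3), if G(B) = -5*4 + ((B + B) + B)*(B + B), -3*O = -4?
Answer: 1718/27 ≈ 63.630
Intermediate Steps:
O = 4/3 (O = -⅓*(-4) = 4/3 ≈ 1.3333)
R = 17/27 (R = 3 - (4/3)³ = 3 - 1*64/27 = 3 - 64/27 = 17/27 ≈ 0.62963)
G(B) = -20 + 6*B² (G(B) = -20 + (2*B + B)*(2*B) = -20 + (3*B)*(2*B) = -20 + 6*B²)
(R + 29) + G(-3) = (17/27 + 29) + (-20 + 6*(-3)²) = 800/27 + (-20 + 6*9) = 800/27 + (-20 + 54) = 800/27 + 34 = 1718/27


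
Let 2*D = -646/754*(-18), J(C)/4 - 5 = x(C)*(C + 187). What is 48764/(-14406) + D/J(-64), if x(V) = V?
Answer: -289275235673/85452329508 ≈ -3.3852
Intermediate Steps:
J(C) = 20 + 4*C*(187 + C) (J(C) = 20 + 4*(C*(C + 187)) = 20 + 4*(C*(187 + C)) = 20 + 4*C*(187 + C))
D = 2907/377 (D = (-646/754*(-18))/2 = (-646*1/754*(-18))/2 = (-323/377*(-18))/2 = (½)*(5814/377) = 2907/377 ≈ 7.7109)
48764/(-14406) + D/J(-64) = 48764/(-14406) + 2907/(377*(20 + 4*(-64)² + 748*(-64))) = 48764*(-1/14406) + 2907/(377*(20 + 4*4096 - 47872)) = -24382/7203 + 2907/(377*(20 + 16384 - 47872)) = -24382/7203 + (2907/377)/(-31468) = -24382/7203 + (2907/377)*(-1/31468) = -24382/7203 - 2907/11863436 = -289275235673/85452329508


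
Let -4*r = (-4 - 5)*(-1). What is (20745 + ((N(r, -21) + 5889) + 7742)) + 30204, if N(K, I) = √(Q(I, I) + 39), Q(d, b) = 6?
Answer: 64580 + 3*√5 ≈ 64587.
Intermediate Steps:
r = -9/4 (r = -(-4 - 5)*(-1)/4 = -(-9)*(-1)/4 = -¼*9 = -9/4 ≈ -2.2500)
N(K, I) = 3*√5 (N(K, I) = √(6 + 39) = √45 = 3*√5)
(20745 + ((N(r, -21) + 5889) + 7742)) + 30204 = (20745 + ((3*√5 + 5889) + 7742)) + 30204 = (20745 + ((5889 + 3*√5) + 7742)) + 30204 = (20745 + (13631 + 3*√5)) + 30204 = (34376 + 3*√5) + 30204 = 64580 + 3*√5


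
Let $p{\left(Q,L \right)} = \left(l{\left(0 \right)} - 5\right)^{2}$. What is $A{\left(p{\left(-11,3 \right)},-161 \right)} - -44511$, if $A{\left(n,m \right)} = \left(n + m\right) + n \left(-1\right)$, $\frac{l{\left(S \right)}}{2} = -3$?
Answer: $44350$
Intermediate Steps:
$l{\left(S \right)} = -6$ ($l{\left(S \right)} = 2 \left(-3\right) = -6$)
$p{\left(Q,L \right)} = 121$ ($p{\left(Q,L \right)} = \left(-6 - 5\right)^{2} = \left(-11\right)^{2} = 121$)
$A{\left(n,m \right)} = m$ ($A{\left(n,m \right)} = \left(m + n\right) - n = m$)
$A{\left(p{\left(-11,3 \right)},-161 \right)} - -44511 = -161 - -44511 = -161 + 44511 = 44350$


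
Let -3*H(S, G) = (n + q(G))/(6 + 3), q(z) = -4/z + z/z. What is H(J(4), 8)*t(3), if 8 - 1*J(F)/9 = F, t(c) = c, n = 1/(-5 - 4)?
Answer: -7/162 ≈ -0.043210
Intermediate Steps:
n = -1/9 (n = 1/(-9) = -1/9 ≈ -0.11111)
J(F) = 72 - 9*F
q(z) = 1 - 4/z (q(z) = -4/z + 1 = 1 - 4/z)
H(S, G) = 1/243 - (-4 + G)/(27*G) (H(S, G) = -(-1/9 + (-4 + G)/G)/(3*(6 + 3)) = -(-1/9 + (-4 + G)/G)/(3*9) = -(-1/81 + (-4 + G)/(9*G))/3 = 1/243 - (-4 + G)/(27*G))
H(J(4), 8)*t(3) = ((4/243)*(9 - 2*8)/8)*3 = ((4/243)*(1/8)*(9 - 16))*3 = ((4/243)*(1/8)*(-7))*3 = -7/486*3 = -7/162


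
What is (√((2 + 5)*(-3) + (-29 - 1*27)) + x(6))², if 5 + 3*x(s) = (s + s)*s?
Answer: 3796/9 + 134*I*√77/3 ≈ 421.78 + 391.95*I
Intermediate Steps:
x(s) = -5/3 + 2*s²/3 (x(s) = -5/3 + ((s + s)*s)/3 = -5/3 + ((2*s)*s)/3 = -5/3 + (2*s²)/3 = -5/3 + 2*s²/3)
(√((2 + 5)*(-3) + (-29 - 1*27)) + x(6))² = (√((2 + 5)*(-3) + (-29 - 1*27)) + (-5/3 + (⅔)*6²))² = (√(7*(-3) + (-29 - 27)) + (-5/3 + (⅔)*36))² = (√(-21 - 56) + (-5/3 + 24))² = (√(-77) + 67/3)² = (I*√77 + 67/3)² = (67/3 + I*√77)²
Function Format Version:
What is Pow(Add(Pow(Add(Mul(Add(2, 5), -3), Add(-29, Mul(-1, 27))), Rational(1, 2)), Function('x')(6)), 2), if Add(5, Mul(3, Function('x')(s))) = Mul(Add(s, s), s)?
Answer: Add(Rational(3796, 9), Mul(Rational(134, 3), I, Pow(77, Rational(1, 2)))) ≈ Add(421.78, Mul(391.95, I))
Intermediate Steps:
Function('x')(s) = Add(Rational(-5, 3), Mul(Rational(2, 3), Pow(s, 2))) (Function('x')(s) = Add(Rational(-5, 3), Mul(Rational(1, 3), Mul(Add(s, s), s))) = Add(Rational(-5, 3), Mul(Rational(1, 3), Mul(Mul(2, s), s))) = Add(Rational(-5, 3), Mul(Rational(1, 3), Mul(2, Pow(s, 2)))) = Add(Rational(-5, 3), Mul(Rational(2, 3), Pow(s, 2))))
Pow(Add(Pow(Add(Mul(Add(2, 5), -3), Add(-29, Mul(-1, 27))), Rational(1, 2)), Function('x')(6)), 2) = Pow(Add(Pow(Add(Mul(Add(2, 5), -3), Add(-29, Mul(-1, 27))), Rational(1, 2)), Add(Rational(-5, 3), Mul(Rational(2, 3), Pow(6, 2)))), 2) = Pow(Add(Pow(Add(Mul(7, -3), Add(-29, -27)), Rational(1, 2)), Add(Rational(-5, 3), Mul(Rational(2, 3), 36))), 2) = Pow(Add(Pow(Add(-21, -56), Rational(1, 2)), Add(Rational(-5, 3), 24)), 2) = Pow(Add(Pow(-77, Rational(1, 2)), Rational(67, 3)), 2) = Pow(Add(Mul(I, Pow(77, Rational(1, 2))), Rational(67, 3)), 2) = Pow(Add(Rational(67, 3), Mul(I, Pow(77, Rational(1, 2)))), 2)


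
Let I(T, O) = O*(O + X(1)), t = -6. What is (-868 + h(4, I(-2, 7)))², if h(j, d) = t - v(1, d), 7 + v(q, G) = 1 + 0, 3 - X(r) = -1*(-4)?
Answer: 753424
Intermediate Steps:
X(r) = -1 (X(r) = 3 - (-1)*(-4) = 3 - 1*4 = 3 - 4 = -1)
v(q, G) = -6 (v(q, G) = -7 + (1 + 0) = -7 + 1 = -6)
I(T, O) = O*(-1 + O) (I(T, O) = O*(O - 1) = O*(-1 + O))
h(j, d) = 0 (h(j, d) = -6 - 1*(-6) = -6 + 6 = 0)
(-868 + h(4, I(-2, 7)))² = (-868 + 0)² = (-868)² = 753424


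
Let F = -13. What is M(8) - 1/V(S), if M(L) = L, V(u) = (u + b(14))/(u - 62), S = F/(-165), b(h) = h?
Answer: 28801/2323 ≈ 12.398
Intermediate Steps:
S = 13/165 (S = -13/(-165) = -13*(-1/165) = 13/165 ≈ 0.078788)
V(u) = (14 + u)/(-62 + u) (V(u) = (u + 14)/(u - 62) = (14 + u)/(-62 + u))
M(8) - 1/V(S) = 8 - 1/((14 + 13/165)/(-62 + 13/165)) = 8 - 1/((2323/165)/(-10217/165)) = 8 - 1/((-165/10217*2323/165)) = 8 - 1/(-2323/10217) = 8 - 1*(-10217/2323) = 8 + 10217/2323 = 28801/2323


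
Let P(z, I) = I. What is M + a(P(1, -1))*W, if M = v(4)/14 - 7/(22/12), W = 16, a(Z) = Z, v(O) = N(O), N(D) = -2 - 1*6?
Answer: -1570/77 ≈ -20.390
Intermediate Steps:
N(D) = -8 (N(D) = -2 - 6 = -8)
v(O) = -8
M = -338/77 (M = -8/14 - 7/(22/12) = -8*1/14 - 7/(22*(1/12)) = -4/7 - 7/11/6 = -4/7 - 7*6/11 = -4/7 - 42/11 = -338/77 ≈ -4.3896)
M + a(P(1, -1))*W = -338/77 - 1*16 = -338/77 - 16 = -1570/77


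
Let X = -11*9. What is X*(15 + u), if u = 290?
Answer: -30195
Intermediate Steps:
X = -99
X*(15 + u) = -99*(15 + 290) = -99*305 = -30195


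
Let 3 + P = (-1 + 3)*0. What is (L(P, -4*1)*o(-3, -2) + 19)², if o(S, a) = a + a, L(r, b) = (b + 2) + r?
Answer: 1521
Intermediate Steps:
P = -3 (P = -3 + (-1 + 3)*0 = -3 + 2*0 = -3 + 0 = -3)
L(r, b) = 2 + b + r (L(r, b) = (2 + b) + r = 2 + b + r)
o(S, a) = 2*a
(L(P, -4*1)*o(-3, -2) + 19)² = ((2 - 4*1 - 3)*(2*(-2)) + 19)² = ((2 - 4 - 3)*(-4) + 19)² = (-5*(-4) + 19)² = (20 + 19)² = 39² = 1521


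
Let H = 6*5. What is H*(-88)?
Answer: -2640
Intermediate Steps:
H = 30
H*(-88) = 30*(-88) = -2640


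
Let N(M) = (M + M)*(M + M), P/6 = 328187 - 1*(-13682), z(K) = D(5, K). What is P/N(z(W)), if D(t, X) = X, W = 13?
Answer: 1025607/338 ≈ 3034.3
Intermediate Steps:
z(K) = K
P = 2051214 (P = 6*(328187 - 1*(-13682)) = 6*(328187 + 13682) = 6*341869 = 2051214)
N(M) = 4*M² (N(M) = (2*M)*(2*M) = 4*M²)
P/N(z(W)) = 2051214/((4*13²)) = 2051214/((4*169)) = 2051214/676 = 2051214*(1/676) = 1025607/338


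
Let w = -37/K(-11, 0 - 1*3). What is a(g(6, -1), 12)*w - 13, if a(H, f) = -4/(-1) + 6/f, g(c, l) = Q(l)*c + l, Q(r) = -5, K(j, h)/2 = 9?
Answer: -89/4 ≈ -22.250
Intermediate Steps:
K(j, h) = 18 (K(j, h) = 2*9 = 18)
w = -37/18 ≈ -2.0556
g(c, l) = l - 5*c (g(c, l) = -5*c + l = l - 5*c)
a(H, f) = 4 + 6/f (a(H, f) = -4*(-1) + 6/f = 4 + 6/f)
a(g(6, -1), 12)*w - 13 = (4 + 6/12)*(-37/18) - 13 = (4 + 6*(1/12))*(-37/18) - 13 = (4 + ½)*(-37/18) - 13 = (9/2)*(-37/18) - 13 = -37/4 - 13 = -89/4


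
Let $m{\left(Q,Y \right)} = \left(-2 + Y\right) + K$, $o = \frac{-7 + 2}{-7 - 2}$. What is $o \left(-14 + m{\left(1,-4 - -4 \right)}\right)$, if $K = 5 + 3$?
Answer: $- \frac{40}{9} \approx -4.4444$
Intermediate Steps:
$o = \frac{5}{9}$ ($o = - \frac{5}{-9} = \left(-5\right) \left(- \frac{1}{9}\right) = \frac{5}{9} \approx 0.55556$)
$K = 8$
$m{\left(Q,Y \right)} = 6 + Y$ ($m{\left(Q,Y \right)} = \left(-2 + Y\right) + 8 = 6 + Y$)
$o \left(-14 + m{\left(1,-4 - -4 \right)}\right) = \frac{5 \left(-14 + \left(6 - 0\right)\right)}{9} = \frac{5 \left(-14 + \left(6 + \left(-4 + 4\right)\right)\right)}{9} = \frac{5 \left(-14 + \left(6 + 0\right)\right)}{9} = \frac{5 \left(-14 + 6\right)}{9} = \frac{5}{9} \left(-8\right) = - \frac{40}{9}$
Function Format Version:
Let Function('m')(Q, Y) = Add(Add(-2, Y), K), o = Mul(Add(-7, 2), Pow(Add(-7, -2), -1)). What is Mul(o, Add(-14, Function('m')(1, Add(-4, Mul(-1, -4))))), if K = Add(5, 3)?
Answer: Rational(-40, 9) ≈ -4.4444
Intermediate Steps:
o = Rational(5, 9) (o = Mul(-5, Pow(-9, -1)) = Mul(-5, Rational(-1, 9)) = Rational(5, 9) ≈ 0.55556)
K = 8
Function('m')(Q, Y) = Add(6, Y) (Function('m')(Q, Y) = Add(Add(-2, Y), 8) = Add(6, Y))
Mul(o, Add(-14, Function('m')(1, Add(-4, Mul(-1, -4))))) = Mul(Rational(5, 9), Add(-14, Add(6, Add(-4, Mul(-1, -4))))) = Mul(Rational(5, 9), Add(-14, Add(6, Add(-4, 4)))) = Mul(Rational(5, 9), Add(-14, Add(6, 0))) = Mul(Rational(5, 9), Add(-14, 6)) = Mul(Rational(5, 9), -8) = Rational(-40, 9)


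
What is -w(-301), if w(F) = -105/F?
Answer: -15/43 ≈ -0.34884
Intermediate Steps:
-w(-301) = -(-105)/(-301) = -(-105)*(-1)/301 = -1*15/43 = -15/43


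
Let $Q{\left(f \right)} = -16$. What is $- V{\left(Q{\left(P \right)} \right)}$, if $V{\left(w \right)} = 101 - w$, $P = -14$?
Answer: $-117$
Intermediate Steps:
$- V{\left(Q{\left(P \right)} \right)} = - (101 - -16) = - (101 + 16) = \left(-1\right) 117 = -117$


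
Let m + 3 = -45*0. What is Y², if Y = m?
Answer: 9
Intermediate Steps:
m = -3 (m = -3 - 45*0 = -3 + 0 = -3)
Y = -3
Y² = (-3)² = 9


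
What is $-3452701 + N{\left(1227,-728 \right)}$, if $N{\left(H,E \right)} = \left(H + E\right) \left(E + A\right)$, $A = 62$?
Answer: $-3785035$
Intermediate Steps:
$N{\left(H,E \right)} = \left(62 + E\right) \left(E + H\right)$ ($N{\left(H,E \right)} = \left(H + E\right) \left(E + 62\right) = \left(E + H\right) \left(62 + E\right) = \left(62 + E\right) \left(E + H\right)$)
$-3452701 + N{\left(1227,-728 \right)} = -3452701 + \left(\left(-728\right)^{2} + 62 \left(-728\right) + 62 \cdot 1227 - 893256\right) = -3452701 + \left(529984 - 45136 + 76074 - 893256\right) = -3452701 - 332334 = -3785035$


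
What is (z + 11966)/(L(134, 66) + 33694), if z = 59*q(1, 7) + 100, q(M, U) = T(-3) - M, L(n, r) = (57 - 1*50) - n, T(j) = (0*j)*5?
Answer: 12007/33567 ≈ 0.35770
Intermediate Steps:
T(j) = 0 (T(j) = 0*5 = 0)
L(n, r) = 7 - n (L(n, r) = (57 - 50) - n = 7 - n)
q(M, U) = -M (q(M, U) = 0 - M = -M)
z = 41 (z = 59*(-1*1) + 100 = 59*(-1) + 100 = -59 + 100 = 41)
(z + 11966)/(L(134, 66) + 33694) = (41 + 11966)/((7 - 1*134) + 33694) = 12007/((7 - 134) + 33694) = 12007/(-127 + 33694) = 12007/33567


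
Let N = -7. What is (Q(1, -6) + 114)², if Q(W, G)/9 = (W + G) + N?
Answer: 36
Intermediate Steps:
Q(W, G) = -63 + 9*G + 9*W (Q(W, G) = 9*((W + G) - 7) = 9*((G + W) - 7) = 9*(-7 + G + W) = -63 + 9*G + 9*W)
(Q(1, -6) + 114)² = ((-63 + 9*(-6) + 9*1) + 114)² = ((-63 - 54 + 9) + 114)² = (-108 + 114)² = 6² = 36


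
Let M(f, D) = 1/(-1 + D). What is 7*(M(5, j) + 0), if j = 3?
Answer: 7/2 ≈ 3.5000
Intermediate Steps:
7*(M(5, j) + 0) = 7*(1/(-1 + 3) + 0) = 7*(1/2 + 0) = 7*(½ + 0) = 7*(½) = 7/2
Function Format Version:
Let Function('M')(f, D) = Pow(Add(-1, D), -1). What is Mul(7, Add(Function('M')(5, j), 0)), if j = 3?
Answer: Rational(7, 2) ≈ 3.5000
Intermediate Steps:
Mul(7, Add(Function('M')(5, j), 0)) = Mul(7, Add(Pow(Add(-1, 3), -1), 0)) = Mul(7, Add(Pow(2, -1), 0)) = Mul(7, Add(Rational(1, 2), 0)) = Mul(7, Rational(1, 2)) = Rational(7, 2)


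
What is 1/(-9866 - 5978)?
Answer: -1/15844 ≈ -6.3115e-5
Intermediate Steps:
1/(-9866 - 5978) = 1/(-15844) = -1/15844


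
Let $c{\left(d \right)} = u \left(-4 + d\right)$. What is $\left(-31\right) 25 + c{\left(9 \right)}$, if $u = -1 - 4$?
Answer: $-800$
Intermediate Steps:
$u = -5$
$c{\left(d \right)} = 20 - 5 d$ ($c{\left(d \right)} = - 5 \left(-4 + d\right) = 20 - 5 d$)
$\left(-31\right) 25 + c{\left(9 \right)} = \left(-31\right) 25 + \left(20 - 45\right) = -775 + \left(20 - 45\right) = -775 - 25 = -800$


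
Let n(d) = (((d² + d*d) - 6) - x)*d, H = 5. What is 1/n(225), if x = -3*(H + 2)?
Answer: 1/22784625 ≈ 4.3889e-8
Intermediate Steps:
x = -21 (x = -3*(5 + 2) = -3*7 = -21)
n(d) = d*(15 + 2*d²) (n(d) = (((d² + d*d) - 6) - 1*(-21))*d = (((d² + d²) - 6) + 21)*d = ((2*d² - 6) + 21)*d = ((-6 + 2*d²) + 21)*d = (15 + 2*d²)*d = d*(15 + 2*d²))
1/n(225) = 1/(225*(15 + 2*225²)) = 1/(225*(15 + 2*50625)) = 1/(225*(15 + 101250)) = 1/(225*101265) = 1/22784625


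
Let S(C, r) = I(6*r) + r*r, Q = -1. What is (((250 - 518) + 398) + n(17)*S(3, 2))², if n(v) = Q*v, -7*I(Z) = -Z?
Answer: 52900/49 ≈ 1079.6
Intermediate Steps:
I(Z) = Z/7 (I(Z) = -(-1)*Z/7 = Z/7)
n(v) = -v
S(C, r) = r² + 6*r/7 (S(C, r) = (6*r)/7 + r*r = 6*r/7 + r² = r² + 6*r/7)
(((250 - 518) + 398) + n(17)*S(3, 2))² = (((250 - 518) + 398) + (-1*17)*((⅐)*2*(6 + 7*2)))² = ((-268 + 398) - 17*2*(6 + 14)/7)² = (130 - 17*2*20/7)² = (130 - 17*40/7)² = (130 - 680/7)² = (230/7)² = 52900/49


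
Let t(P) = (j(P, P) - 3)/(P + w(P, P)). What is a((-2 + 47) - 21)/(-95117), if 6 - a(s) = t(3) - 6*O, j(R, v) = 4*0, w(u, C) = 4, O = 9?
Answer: -423/665819 ≈ -0.00063531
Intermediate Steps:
j(R, v) = 0
t(P) = -3/(4 + P) (t(P) = (0 - 3)/(P + 4) = -3/(4 + P))
a(s) = 423/7 (a(s) = 6 - (-3/(4 + 3) - 6*9) = 6 - (-3/7 - 54) = 6 - 1*(-381/7) = 6 + 381/7 = 423/7)
a((-2 + 47) - 21)/(-95117) = (423/7)/(-95117) = (423/7)*(-1/95117) = -423/665819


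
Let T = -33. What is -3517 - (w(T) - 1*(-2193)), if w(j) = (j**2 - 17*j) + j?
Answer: -7327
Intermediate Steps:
w(j) = j**2 - 16*j
-3517 - (w(T) - 1*(-2193)) = -3517 - (-33*(-16 - 33) - 1*(-2193)) = -3517 - (-33*(-49) + 2193) = -3517 - (1617 + 2193) = -3517 - 1*3810 = -3517 - 3810 = -7327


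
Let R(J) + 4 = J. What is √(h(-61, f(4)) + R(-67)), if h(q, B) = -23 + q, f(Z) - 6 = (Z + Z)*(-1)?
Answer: I*√155 ≈ 12.45*I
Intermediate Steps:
f(Z) = 6 - 2*Z (f(Z) = 6 + (Z + Z)*(-1) = 6 + (2*Z)*(-1) = 6 - 2*Z)
R(J) = -4 + J
√(h(-61, f(4)) + R(-67)) = √((-23 - 61) + (-4 - 67)) = √(-84 - 71) = √(-155) = I*√155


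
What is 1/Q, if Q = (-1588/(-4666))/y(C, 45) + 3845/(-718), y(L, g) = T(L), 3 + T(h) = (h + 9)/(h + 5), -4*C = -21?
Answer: -55278102/307709591 ≈ -0.17964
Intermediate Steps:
C = 21/4 (C = -¼*(-21) = 21/4 ≈ 5.2500)
T(h) = -3 + (9 + h)/(5 + h) (T(h) = -3 + (h + 9)/(h + 5) = -3 + (9 + h)/(5 + h))
y(L, g) = 2*(-3 - L)/(5 + L)
Q = -307709591/55278102 (Q = (-1588/(-4666))/((2*(-3 - 1*21/4)/(5 + 21/4))) + 3845/(-718) = (-1588*(-1/4666))/((2*(-3 - 21/4)/(41/4))) + 3845*(-1/718) = 794/(2333*((2*(4/41)*(-33/4)))) - 3845/718 = 794/(2333*(-66/41)) - 3845/718 = (794/2333)*(-41/66) - 3845/718 = -16277/76989 - 3845/718 = -307709591/55278102 ≈ -5.5666)
1/Q = 1/(-307709591/55278102) = -55278102/307709591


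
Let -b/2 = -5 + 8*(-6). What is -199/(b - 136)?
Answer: 199/30 ≈ 6.6333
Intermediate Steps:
b = 106 (b = -2*(-5 + 8*(-6)) = -2*(-5 - 48) = -2*(-53) = 106)
-199/(b - 136) = -199/(106 - 136) = -199/(-30) = -1/30*(-199) = 199/30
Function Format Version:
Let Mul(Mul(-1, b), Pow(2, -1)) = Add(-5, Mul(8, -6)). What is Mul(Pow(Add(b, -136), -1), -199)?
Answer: Rational(199, 30) ≈ 6.6333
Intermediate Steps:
b = 106 (b = Mul(-2, Add(-5, Mul(8, -6))) = Mul(-2, Add(-5, -48)) = Mul(-2, -53) = 106)
Mul(Pow(Add(b, -136), -1), -199) = Mul(Pow(Add(106, -136), -1), -199) = Mul(Pow(-30, -1), -199) = Mul(Rational(-1, 30), -199) = Rational(199, 30)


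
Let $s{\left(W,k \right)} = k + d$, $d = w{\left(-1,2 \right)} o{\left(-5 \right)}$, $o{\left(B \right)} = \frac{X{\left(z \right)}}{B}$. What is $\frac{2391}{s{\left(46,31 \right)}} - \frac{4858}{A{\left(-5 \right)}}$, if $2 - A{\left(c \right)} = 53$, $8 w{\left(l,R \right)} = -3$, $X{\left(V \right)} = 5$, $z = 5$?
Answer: $\frac{2194886}{12801} \approx 171.46$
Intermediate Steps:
$w{\left(l,R \right)} = - \frac{3}{8}$ ($w{\left(l,R \right)} = \frac{1}{8} \left(-3\right) = - \frac{3}{8}$)
$o{\left(B \right)} = \frac{5}{B}$
$d = \frac{3}{8}$ ($d = - \frac{3 \frac{5}{-5}}{8} = - \frac{3 \cdot 5 \left(- \frac{1}{5}\right)}{8} = \left(- \frac{3}{8}\right) \left(-1\right) = \frac{3}{8} \approx 0.375$)
$A{\left(c \right)} = -51$ ($A{\left(c \right)} = 2 - 53 = -51$)
$s{\left(W,k \right)} = \frac{3}{8} + k$ ($s{\left(W,k \right)} = k + \frac{3}{8} = \frac{3}{8} + k$)
$\frac{2391}{s{\left(46,31 \right)}} - \frac{4858}{A{\left(-5 \right)}} = \frac{2391}{\frac{3}{8} + 31} - \frac{4858}{-51} = \frac{2391}{\frac{251}{8}} - - \frac{4858}{51} = 2391 \cdot \frac{8}{251} + \frac{4858}{51} = \frac{19128}{251} + \frac{4858}{51} = \frac{2194886}{12801}$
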